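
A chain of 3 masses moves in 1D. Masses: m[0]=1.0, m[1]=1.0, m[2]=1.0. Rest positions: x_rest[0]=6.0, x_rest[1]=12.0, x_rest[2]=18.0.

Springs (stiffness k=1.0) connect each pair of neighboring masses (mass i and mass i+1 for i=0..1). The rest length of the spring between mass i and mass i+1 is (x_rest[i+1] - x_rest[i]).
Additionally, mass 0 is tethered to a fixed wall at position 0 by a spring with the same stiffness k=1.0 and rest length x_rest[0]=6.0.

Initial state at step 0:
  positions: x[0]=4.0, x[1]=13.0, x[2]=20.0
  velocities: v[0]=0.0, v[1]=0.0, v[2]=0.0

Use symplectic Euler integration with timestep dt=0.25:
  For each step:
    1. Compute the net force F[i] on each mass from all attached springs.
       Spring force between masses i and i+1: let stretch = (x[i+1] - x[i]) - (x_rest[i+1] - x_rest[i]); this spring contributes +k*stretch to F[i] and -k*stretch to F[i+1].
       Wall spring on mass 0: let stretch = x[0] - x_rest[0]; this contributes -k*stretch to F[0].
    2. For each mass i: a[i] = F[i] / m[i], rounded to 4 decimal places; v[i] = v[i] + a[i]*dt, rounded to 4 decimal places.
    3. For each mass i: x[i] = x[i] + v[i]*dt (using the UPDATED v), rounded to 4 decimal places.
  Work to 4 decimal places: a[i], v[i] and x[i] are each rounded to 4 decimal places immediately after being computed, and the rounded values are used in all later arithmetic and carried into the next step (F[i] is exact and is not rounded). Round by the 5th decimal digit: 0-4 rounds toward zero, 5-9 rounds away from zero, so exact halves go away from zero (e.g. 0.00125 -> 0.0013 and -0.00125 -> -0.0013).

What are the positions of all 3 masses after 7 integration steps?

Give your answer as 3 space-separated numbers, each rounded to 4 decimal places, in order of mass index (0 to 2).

Step 0: x=[4.0000 13.0000 20.0000] v=[0.0000 0.0000 0.0000]
Step 1: x=[4.3125 12.8750 19.9375] v=[1.2500 -0.5000 -0.2500]
Step 2: x=[4.8906 12.6563 19.8086] v=[2.3125 -0.8750 -0.5156]
Step 3: x=[5.6484 12.3992 19.6077] v=[3.0313 -1.0284 -0.8037]
Step 4: x=[6.4751 12.1707 19.3313] v=[3.3069 -0.9140 -1.1058]
Step 5: x=[7.2531 12.0338 18.9823] v=[3.1120 -0.5478 -1.3960]
Step 6: x=[7.8766 12.0323 18.5740] v=[2.4939 -0.0059 -1.6331]
Step 7: x=[8.2675 12.1800 18.1319] v=[1.5637 0.5906 -1.7685]

Answer: 8.2675 12.1800 18.1319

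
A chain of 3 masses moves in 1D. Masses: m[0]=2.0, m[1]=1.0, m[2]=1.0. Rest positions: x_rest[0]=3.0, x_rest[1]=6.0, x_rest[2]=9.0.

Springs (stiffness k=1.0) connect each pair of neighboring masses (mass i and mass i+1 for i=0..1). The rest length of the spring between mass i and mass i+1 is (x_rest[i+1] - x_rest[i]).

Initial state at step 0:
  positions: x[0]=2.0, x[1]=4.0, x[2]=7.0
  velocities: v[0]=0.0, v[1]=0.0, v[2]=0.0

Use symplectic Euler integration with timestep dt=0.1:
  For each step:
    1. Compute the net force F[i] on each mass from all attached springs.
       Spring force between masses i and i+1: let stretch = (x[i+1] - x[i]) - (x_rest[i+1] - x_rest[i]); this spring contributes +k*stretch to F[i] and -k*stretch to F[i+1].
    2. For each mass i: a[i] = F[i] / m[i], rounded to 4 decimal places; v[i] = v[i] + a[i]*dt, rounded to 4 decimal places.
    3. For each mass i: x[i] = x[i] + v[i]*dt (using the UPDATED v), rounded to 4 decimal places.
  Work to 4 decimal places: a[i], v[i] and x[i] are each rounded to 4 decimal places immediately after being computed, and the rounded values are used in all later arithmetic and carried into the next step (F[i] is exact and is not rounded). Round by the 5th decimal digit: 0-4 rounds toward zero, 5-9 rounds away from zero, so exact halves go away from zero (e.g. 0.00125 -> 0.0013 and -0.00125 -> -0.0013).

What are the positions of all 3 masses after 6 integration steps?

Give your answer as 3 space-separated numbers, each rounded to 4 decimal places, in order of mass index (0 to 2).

Answer: 1.9001 4.1930 7.0067

Derivation:
Step 0: x=[2.0000 4.0000 7.0000] v=[0.0000 0.0000 0.0000]
Step 1: x=[1.9950 4.0100 7.0000] v=[-0.0500 0.1000 0.0000]
Step 2: x=[1.9851 4.0298 7.0001] v=[-0.0993 0.1975 0.0010]
Step 3: x=[1.9704 4.0588 7.0005] v=[-0.1471 0.2901 0.0040]
Step 4: x=[1.9511 4.0963 7.0015] v=[-0.1927 0.3754 0.0098]
Step 5: x=[1.9276 4.1414 7.0034] v=[-0.2354 0.4514 0.0193]
Step 6: x=[1.9001 4.1930 7.0067] v=[-0.2747 0.5162 0.0331]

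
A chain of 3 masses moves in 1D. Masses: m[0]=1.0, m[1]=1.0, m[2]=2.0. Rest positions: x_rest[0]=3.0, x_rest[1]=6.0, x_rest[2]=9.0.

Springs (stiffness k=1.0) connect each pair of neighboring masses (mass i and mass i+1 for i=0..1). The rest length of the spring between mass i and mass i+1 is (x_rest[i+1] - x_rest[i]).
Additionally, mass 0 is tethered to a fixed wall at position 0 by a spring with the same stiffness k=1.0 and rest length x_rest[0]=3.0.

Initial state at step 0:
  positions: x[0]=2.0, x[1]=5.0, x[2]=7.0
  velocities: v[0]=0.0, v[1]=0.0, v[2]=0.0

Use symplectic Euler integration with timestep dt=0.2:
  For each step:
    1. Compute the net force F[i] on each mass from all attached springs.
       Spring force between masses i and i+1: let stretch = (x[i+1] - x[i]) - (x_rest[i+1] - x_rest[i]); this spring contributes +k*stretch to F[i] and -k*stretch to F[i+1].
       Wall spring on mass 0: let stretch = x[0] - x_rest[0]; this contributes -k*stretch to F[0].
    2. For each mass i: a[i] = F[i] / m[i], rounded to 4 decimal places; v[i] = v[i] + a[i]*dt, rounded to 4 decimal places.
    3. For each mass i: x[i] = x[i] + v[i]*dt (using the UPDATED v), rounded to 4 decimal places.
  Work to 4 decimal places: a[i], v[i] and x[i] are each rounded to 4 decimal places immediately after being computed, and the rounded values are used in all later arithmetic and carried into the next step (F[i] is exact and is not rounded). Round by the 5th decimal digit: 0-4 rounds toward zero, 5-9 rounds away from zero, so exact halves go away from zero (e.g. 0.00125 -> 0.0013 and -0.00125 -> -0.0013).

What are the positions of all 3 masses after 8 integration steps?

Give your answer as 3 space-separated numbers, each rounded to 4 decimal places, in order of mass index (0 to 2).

Step 0: x=[2.0000 5.0000 7.0000] v=[0.0000 0.0000 0.0000]
Step 1: x=[2.0400 4.9600 7.0200] v=[0.2000 -0.2000 0.1000]
Step 2: x=[2.1152 4.8856 7.0588] v=[0.3760 -0.3720 0.1940]
Step 3: x=[2.2166 4.7873 7.1141] v=[0.5070 -0.4914 0.2767]
Step 4: x=[2.3322 4.6793 7.1829] v=[0.5778 -0.5402 0.3440]
Step 5: x=[2.4484 4.5775 7.2616] v=[0.5808 -0.5089 0.3936]
Step 6: x=[2.5518 4.4979 7.3466] v=[0.5169 -0.3979 0.4252]
Step 7: x=[2.6310 4.4544 7.4347] v=[0.3958 -0.2174 0.4403]
Step 8: x=[2.6779 4.4572 7.5232] v=[0.2343 0.0140 0.4423]

Answer: 2.6779 4.4572 7.5232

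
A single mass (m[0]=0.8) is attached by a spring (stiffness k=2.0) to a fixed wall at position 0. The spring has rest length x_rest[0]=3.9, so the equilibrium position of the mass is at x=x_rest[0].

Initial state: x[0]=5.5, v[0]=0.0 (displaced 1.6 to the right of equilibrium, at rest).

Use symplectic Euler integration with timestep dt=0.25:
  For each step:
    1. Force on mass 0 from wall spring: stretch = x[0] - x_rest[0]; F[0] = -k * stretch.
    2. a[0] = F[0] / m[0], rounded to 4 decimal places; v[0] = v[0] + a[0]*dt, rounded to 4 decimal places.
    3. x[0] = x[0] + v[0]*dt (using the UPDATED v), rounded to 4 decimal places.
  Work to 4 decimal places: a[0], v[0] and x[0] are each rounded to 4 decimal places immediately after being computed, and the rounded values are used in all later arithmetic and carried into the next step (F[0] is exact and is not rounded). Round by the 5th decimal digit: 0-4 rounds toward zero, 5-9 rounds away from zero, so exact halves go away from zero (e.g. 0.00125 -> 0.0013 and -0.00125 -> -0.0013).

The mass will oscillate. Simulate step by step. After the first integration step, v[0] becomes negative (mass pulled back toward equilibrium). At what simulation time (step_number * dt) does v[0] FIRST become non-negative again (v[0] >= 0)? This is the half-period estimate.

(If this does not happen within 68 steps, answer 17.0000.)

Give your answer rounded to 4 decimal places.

Step 0: x=[5.5000] v=[0.0000]
Step 1: x=[5.2500] v=[-1.0000]
Step 2: x=[4.7891] v=[-1.8438]
Step 3: x=[4.1892] v=[-2.3995]
Step 4: x=[3.5441] v=[-2.5803]
Step 5: x=[2.9546] v=[-2.3579]
Step 6: x=[2.5129] v=[-1.7670]
Step 7: x=[2.2879] v=[-0.9001]
Step 8: x=[2.3148] v=[0.1075]
First v>=0 after going negative at step 8, time=2.0000

Answer: 2.0000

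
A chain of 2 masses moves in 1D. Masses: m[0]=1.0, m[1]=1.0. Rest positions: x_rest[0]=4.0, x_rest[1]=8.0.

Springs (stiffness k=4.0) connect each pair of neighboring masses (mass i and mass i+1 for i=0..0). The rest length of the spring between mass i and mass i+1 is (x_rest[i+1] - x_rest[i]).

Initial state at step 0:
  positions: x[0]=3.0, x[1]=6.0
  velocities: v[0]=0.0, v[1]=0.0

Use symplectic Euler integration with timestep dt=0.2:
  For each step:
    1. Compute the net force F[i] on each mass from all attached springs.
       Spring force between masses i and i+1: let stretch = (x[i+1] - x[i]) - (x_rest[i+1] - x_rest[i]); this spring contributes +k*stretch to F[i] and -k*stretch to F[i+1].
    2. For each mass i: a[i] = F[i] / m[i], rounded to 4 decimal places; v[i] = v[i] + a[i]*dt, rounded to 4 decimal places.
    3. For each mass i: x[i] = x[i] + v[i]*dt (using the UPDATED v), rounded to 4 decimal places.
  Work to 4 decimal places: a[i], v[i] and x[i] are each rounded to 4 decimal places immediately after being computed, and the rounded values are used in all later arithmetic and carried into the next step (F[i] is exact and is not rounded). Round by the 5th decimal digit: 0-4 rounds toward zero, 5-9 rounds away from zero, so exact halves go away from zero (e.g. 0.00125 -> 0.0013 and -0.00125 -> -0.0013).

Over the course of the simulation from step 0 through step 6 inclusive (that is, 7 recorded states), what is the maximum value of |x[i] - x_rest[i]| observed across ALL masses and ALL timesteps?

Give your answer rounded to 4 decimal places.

Step 0: x=[3.0000 6.0000] v=[0.0000 0.0000]
Step 1: x=[2.8400 6.1600] v=[-0.8000 0.8000]
Step 2: x=[2.5712 6.4288] v=[-1.3440 1.3440]
Step 3: x=[2.2796 6.7204] v=[-1.4579 1.4579]
Step 4: x=[2.0585 6.9415] v=[-1.1053 1.1053]
Step 5: x=[1.9787 7.0213] v=[-0.3989 0.3989]
Step 6: x=[2.0657 6.9343] v=[0.4352 -0.4352]
Max displacement = 2.0213

Answer: 2.0213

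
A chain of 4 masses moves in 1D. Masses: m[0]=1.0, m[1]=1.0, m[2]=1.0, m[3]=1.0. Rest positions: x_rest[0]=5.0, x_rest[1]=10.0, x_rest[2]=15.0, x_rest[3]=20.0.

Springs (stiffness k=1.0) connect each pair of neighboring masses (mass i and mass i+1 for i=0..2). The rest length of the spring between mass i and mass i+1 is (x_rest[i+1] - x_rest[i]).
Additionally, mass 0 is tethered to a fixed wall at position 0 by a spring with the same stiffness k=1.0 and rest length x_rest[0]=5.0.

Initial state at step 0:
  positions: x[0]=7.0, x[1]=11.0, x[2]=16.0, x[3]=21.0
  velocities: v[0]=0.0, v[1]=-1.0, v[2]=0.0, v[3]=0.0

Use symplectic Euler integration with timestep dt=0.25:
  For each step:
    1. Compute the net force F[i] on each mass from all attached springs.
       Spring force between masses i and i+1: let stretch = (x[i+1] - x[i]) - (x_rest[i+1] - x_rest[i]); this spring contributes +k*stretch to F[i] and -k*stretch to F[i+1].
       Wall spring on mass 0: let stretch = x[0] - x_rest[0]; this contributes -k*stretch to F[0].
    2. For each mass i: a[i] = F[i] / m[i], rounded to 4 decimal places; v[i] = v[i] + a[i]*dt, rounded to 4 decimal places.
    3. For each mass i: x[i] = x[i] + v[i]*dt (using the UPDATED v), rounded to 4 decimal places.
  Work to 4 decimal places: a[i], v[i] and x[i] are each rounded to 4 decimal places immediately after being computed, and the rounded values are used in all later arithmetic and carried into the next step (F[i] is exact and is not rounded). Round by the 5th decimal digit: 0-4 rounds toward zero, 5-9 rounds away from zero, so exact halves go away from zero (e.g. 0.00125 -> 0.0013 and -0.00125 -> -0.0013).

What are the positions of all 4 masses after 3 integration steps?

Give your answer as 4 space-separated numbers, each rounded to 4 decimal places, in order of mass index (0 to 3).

Step 0: x=[7.0000 11.0000 16.0000 21.0000] v=[0.0000 -1.0000 0.0000 0.0000]
Step 1: x=[6.8125 10.8125 16.0000 21.0000] v=[-0.7500 -0.7500 0.0000 0.0000]
Step 2: x=[6.4492 10.6992 15.9883 21.0000] v=[-1.4531 -0.4531 -0.0469 0.0000]
Step 3: x=[5.9485 10.6509 15.9592 20.9993] v=[-2.0029 -0.1933 -0.1163 -0.0029]

Answer: 5.9485 10.6509 15.9592 20.9993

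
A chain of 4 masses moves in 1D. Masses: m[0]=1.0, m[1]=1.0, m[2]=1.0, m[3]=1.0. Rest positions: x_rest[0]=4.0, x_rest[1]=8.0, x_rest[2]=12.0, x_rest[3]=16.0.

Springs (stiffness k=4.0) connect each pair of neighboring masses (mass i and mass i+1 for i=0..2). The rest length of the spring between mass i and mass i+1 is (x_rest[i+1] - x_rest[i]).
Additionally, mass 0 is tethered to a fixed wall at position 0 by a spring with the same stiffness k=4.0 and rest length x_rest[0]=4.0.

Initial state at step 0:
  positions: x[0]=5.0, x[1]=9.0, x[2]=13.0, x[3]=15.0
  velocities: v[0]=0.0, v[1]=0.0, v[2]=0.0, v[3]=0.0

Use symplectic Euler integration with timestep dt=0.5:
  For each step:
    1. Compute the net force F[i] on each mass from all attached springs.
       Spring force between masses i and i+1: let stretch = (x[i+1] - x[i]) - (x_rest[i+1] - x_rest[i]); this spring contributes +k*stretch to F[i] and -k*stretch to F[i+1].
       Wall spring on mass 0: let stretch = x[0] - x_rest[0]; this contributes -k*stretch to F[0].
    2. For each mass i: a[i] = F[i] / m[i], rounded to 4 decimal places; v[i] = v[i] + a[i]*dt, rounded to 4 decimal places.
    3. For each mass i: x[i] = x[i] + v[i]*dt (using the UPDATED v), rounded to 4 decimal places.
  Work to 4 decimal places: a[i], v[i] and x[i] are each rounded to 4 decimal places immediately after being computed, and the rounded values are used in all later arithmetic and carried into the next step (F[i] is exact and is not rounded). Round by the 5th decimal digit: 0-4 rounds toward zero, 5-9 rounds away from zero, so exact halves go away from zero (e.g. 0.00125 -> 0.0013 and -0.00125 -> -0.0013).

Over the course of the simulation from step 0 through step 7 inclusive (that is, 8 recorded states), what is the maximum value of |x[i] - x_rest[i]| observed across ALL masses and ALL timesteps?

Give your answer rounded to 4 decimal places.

Answer: 2.0000

Derivation:
Step 0: x=[5.0000 9.0000 13.0000 15.0000] v=[0.0000 0.0000 0.0000 0.0000]
Step 1: x=[4.0000 9.0000 11.0000 17.0000] v=[-2.0000 0.0000 -4.0000 4.0000]
Step 2: x=[4.0000 6.0000 13.0000 17.0000] v=[0.0000 -6.0000 4.0000 0.0000]
Step 3: x=[2.0000 8.0000 12.0000 17.0000] v=[-4.0000 4.0000 -2.0000 0.0000]
Step 4: x=[4.0000 8.0000 12.0000 16.0000] v=[4.0000 0.0000 0.0000 -2.0000]
Step 5: x=[6.0000 8.0000 12.0000 15.0000] v=[4.0000 0.0000 0.0000 -2.0000]
Step 6: x=[4.0000 10.0000 11.0000 15.0000] v=[-4.0000 4.0000 -2.0000 0.0000]
Step 7: x=[4.0000 7.0000 13.0000 15.0000] v=[0.0000 -6.0000 4.0000 0.0000]
Max displacement = 2.0000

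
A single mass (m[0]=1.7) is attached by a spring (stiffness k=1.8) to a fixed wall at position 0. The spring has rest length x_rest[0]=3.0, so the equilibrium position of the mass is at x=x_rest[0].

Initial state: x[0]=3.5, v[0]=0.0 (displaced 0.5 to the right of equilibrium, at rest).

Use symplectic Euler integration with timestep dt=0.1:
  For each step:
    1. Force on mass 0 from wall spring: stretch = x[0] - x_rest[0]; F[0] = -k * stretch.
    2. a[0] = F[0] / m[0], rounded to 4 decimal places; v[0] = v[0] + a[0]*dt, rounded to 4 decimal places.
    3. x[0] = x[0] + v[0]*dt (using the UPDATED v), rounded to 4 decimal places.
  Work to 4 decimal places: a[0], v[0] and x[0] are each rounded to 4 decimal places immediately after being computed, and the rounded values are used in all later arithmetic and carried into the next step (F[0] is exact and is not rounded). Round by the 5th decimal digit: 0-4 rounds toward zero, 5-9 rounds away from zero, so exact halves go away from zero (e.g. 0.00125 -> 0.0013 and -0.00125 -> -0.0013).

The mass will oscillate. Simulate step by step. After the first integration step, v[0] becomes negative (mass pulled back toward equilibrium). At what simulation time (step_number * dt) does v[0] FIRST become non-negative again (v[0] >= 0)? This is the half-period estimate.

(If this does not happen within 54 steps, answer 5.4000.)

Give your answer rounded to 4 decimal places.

Step 0: x=[3.5000] v=[0.0000]
Step 1: x=[3.4947] v=[-0.0529]
Step 2: x=[3.4842] v=[-0.1053]
Step 3: x=[3.4685] v=[-0.1566]
Step 4: x=[3.4479] v=[-0.2062]
Step 5: x=[3.4225] v=[-0.2536]
Step 6: x=[3.3927] v=[-0.2983]
Step 7: x=[3.3587] v=[-0.3399]
Step 8: x=[3.3209] v=[-0.3779]
Step 9: x=[3.2797] v=[-0.4119]
Step 10: x=[3.2356] v=[-0.4415]
Step 11: x=[3.1890] v=[-0.4665]
Step 12: x=[3.1404] v=[-0.4865]
Step 13: x=[3.0903] v=[-0.5014]
Step 14: x=[3.0392] v=[-0.5110]
Step 15: x=[2.9877] v=[-0.5152]
Step 16: x=[2.9363] v=[-0.5139]
Step 17: x=[2.8856] v=[-0.5072]
Step 18: x=[2.8361] v=[-0.4951]
Step 19: x=[2.7883] v=[-0.4778]
Step 20: x=[2.7428] v=[-0.4554]
Step 21: x=[2.7000] v=[-0.4282]
Step 22: x=[2.6604] v=[-0.3964]
Step 23: x=[2.6244] v=[-0.3604]
Step 24: x=[2.5923] v=[-0.3206]
Step 25: x=[2.5646] v=[-0.2774]
Step 26: x=[2.5415] v=[-0.2313]
Step 27: x=[2.5232] v=[-0.1828]
Step 28: x=[2.5100] v=[-0.1323]
Step 29: x=[2.5020] v=[-0.0804]
Step 30: x=[2.4992] v=[-0.0277]
Step 31: x=[2.5017] v=[0.0253]
First v>=0 after going negative at step 31, time=3.1000

Answer: 3.1000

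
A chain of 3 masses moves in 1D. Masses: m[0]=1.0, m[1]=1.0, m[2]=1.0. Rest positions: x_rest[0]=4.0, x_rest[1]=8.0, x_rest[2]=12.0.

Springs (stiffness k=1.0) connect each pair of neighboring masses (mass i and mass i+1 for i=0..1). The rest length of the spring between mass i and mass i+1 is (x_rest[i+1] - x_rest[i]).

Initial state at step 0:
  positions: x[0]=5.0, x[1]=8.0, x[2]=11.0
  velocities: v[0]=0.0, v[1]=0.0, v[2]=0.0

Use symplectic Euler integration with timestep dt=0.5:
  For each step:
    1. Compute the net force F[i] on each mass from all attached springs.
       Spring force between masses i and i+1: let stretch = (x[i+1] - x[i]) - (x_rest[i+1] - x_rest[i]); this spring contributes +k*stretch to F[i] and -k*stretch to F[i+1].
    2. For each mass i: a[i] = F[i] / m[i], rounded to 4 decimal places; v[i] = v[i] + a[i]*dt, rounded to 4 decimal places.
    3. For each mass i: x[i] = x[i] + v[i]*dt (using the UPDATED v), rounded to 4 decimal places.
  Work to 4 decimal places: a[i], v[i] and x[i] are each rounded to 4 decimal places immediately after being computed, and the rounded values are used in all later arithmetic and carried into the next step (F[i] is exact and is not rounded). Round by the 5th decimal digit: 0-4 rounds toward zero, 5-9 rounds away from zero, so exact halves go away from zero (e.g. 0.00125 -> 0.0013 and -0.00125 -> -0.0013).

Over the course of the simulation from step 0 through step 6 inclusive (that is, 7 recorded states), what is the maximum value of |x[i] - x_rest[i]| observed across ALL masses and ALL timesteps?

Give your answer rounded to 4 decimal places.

Answer: 1.0224

Derivation:
Step 0: x=[5.0000 8.0000 11.0000] v=[0.0000 0.0000 0.0000]
Step 1: x=[4.7500 8.0000 11.2500] v=[-0.5000 0.0000 0.5000]
Step 2: x=[4.3125 8.0000 11.6875] v=[-0.8750 0.0000 0.8750]
Step 3: x=[3.7969 8.0000 12.2032] v=[-1.0313 0.0000 1.0313]
Step 4: x=[3.3320 8.0001 12.6681] v=[-0.9298 0.0001 0.9297]
Step 5: x=[3.0341 8.0002 12.9660] v=[-0.5958 0.0001 0.5957]
Step 6: x=[2.9777 8.0002 13.0224] v=[-0.1128 -0.0001 0.1128]
Max displacement = 1.0224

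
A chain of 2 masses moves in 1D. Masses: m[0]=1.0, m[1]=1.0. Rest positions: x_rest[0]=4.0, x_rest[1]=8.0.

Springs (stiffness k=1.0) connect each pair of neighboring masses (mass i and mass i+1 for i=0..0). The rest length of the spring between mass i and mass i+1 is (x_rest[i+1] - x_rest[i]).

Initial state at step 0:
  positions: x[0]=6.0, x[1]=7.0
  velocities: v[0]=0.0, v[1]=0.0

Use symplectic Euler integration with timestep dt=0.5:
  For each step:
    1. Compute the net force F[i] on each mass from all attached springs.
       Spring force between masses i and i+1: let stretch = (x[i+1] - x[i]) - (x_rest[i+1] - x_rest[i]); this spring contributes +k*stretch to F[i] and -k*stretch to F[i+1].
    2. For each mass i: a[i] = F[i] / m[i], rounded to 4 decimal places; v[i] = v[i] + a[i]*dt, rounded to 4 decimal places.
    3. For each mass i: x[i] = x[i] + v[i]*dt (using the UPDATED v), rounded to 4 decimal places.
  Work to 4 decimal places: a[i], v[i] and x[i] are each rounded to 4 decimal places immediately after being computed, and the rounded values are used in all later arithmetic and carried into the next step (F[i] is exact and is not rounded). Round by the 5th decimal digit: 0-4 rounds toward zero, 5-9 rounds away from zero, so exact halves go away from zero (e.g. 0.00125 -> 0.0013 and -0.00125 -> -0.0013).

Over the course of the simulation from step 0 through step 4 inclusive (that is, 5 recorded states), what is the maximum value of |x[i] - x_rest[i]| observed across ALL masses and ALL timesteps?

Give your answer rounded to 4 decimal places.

Answer: 2.0938

Derivation:
Step 0: x=[6.0000 7.0000] v=[0.0000 0.0000]
Step 1: x=[5.2500 7.7500] v=[-1.5000 1.5000]
Step 2: x=[4.1250 8.8750] v=[-2.2500 2.2500]
Step 3: x=[3.1875 9.8125] v=[-1.8750 1.8750]
Step 4: x=[2.9063 10.0938] v=[-0.5625 0.5625]
Max displacement = 2.0938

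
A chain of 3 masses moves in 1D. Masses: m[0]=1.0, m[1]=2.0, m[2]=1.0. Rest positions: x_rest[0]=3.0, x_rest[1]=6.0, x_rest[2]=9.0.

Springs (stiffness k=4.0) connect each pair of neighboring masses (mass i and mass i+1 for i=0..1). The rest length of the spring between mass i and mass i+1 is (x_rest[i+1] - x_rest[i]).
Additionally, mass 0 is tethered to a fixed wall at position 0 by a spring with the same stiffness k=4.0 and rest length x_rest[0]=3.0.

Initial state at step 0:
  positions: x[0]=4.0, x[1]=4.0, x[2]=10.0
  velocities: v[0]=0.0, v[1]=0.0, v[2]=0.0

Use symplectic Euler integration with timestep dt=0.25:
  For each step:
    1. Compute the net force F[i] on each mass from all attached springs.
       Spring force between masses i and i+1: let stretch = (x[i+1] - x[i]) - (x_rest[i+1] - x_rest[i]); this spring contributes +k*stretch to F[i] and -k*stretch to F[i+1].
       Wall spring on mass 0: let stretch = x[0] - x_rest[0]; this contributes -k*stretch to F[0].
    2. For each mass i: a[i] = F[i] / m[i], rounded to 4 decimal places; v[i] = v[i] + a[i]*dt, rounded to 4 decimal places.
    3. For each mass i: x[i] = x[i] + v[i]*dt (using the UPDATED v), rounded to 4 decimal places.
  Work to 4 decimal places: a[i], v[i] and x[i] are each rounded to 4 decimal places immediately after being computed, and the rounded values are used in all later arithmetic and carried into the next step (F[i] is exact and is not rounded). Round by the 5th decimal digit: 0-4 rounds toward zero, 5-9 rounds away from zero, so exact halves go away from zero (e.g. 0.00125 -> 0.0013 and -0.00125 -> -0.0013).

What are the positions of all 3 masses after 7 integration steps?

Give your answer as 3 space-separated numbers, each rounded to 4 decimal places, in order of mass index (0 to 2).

Step 0: x=[4.0000 4.0000 10.0000] v=[0.0000 0.0000 0.0000]
Step 1: x=[3.0000 4.7500 9.2500] v=[-4.0000 3.0000 -3.0000]
Step 2: x=[1.6875 5.8438 8.1250] v=[-5.2500 4.3750 -4.5000]
Step 3: x=[0.9922 6.7032 7.1797] v=[-2.7812 3.4375 -3.7812]
Step 4: x=[1.4766 6.9083 6.8653] v=[1.9376 0.8203 -1.2577]
Step 5: x=[2.9498 6.4290 7.3116] v=[5.8927 -1.9171 1.7853]
Step 6: x=[4.5553 5.6252 8.2873] v=[6.4221 -3.2154 3.9027]
Step 7: x=[5.2895 5.0204 9.3475] v=[2.9367 -2.4193 4.2406]

Answer: 5.2895 5.0204 9.3475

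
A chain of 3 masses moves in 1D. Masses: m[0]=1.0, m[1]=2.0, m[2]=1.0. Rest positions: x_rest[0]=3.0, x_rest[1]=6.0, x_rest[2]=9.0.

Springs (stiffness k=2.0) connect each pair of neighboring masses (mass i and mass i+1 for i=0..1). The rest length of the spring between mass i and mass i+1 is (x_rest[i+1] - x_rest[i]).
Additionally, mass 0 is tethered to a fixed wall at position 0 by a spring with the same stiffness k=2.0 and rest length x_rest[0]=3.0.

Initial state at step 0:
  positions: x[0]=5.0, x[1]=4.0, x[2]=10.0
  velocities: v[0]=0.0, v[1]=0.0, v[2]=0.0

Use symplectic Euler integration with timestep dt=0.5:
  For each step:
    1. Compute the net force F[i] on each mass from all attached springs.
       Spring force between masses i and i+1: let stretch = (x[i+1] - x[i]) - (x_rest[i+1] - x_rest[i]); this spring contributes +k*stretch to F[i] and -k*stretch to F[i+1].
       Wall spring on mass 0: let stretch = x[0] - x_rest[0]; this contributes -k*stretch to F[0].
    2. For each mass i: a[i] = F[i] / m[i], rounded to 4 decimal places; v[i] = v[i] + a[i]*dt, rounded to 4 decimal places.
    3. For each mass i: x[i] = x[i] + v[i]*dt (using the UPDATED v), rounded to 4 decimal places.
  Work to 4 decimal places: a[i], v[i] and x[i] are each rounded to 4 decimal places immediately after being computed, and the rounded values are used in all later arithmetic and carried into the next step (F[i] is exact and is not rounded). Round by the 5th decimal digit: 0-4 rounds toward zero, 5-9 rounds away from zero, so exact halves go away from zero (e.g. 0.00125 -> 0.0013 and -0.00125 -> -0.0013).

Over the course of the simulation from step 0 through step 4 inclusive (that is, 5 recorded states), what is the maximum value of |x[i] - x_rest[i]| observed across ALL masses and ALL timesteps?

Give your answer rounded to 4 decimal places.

Answer: 3.1250

Derivation:
Step 0: x=[5.0000 4.0000 10.0000] v=[0.0000 0.0000 0.0000]
Step 1: x=[2.0000 5.7500 8.5000] v=[-6.0000 3.5000 -3.0000]
Step 2: x=[-0.1250 7.2500 7.1250] v=[-4.2500 3.0000 -2.7500]
Step 3: x=[1.5000 6.8750 7.3125] v=[3.2500 -0.7500 0.3750]
Step 4: x=[5.0625 5.2656 8.7813] v=[7.1250 -3.2188 2.9375]
Max displacement = 3.1250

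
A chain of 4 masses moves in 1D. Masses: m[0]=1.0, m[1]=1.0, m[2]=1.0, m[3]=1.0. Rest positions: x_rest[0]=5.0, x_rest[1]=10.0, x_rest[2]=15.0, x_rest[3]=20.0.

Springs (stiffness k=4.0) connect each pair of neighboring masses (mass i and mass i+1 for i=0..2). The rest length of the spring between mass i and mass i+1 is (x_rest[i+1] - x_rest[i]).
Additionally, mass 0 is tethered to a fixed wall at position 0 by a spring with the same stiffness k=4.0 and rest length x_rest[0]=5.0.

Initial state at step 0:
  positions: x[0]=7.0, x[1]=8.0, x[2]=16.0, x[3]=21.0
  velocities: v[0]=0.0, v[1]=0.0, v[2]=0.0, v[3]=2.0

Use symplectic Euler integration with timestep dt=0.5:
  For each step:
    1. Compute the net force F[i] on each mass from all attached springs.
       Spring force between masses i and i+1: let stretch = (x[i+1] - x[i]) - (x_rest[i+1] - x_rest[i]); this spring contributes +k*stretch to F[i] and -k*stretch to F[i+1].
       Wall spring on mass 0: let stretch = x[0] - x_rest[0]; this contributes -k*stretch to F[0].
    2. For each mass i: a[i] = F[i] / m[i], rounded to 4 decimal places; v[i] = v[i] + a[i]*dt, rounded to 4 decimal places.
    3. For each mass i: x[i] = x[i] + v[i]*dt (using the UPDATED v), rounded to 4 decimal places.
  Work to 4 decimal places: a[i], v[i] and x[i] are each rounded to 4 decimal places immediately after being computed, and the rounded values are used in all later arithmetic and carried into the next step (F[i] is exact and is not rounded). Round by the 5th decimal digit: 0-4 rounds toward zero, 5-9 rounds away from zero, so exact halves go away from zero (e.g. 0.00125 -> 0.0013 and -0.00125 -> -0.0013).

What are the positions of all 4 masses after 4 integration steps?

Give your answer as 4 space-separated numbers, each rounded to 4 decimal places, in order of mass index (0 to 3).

Step 0: x=[7.0000 8.0000 16.0000 21.0000] v=[0.0000 0.0000 0.0000 2.0000]
Step 1: x=[1.0000 15.0000 13.0000 22.0000] v=[-12.0000 14.0000 -6.0000 2.0000]
Step 2: x=[8.0000 6.0000 21.0000 19.0000] v=[14.0000 -18.0000 16.0000 -6.0000]
Step 3: x=[5.0000 14.0000 12.0000 23.0000] v=[-6.0000 16.0000 -18.0000 8.0000]
Step 4: x=[6.0000 11.0000 16.0000 21.0000] v=[2.0000 -6.0000 8.0000 -4.0000]

Answer: 6.0000 11.0000 16.0000 21.0000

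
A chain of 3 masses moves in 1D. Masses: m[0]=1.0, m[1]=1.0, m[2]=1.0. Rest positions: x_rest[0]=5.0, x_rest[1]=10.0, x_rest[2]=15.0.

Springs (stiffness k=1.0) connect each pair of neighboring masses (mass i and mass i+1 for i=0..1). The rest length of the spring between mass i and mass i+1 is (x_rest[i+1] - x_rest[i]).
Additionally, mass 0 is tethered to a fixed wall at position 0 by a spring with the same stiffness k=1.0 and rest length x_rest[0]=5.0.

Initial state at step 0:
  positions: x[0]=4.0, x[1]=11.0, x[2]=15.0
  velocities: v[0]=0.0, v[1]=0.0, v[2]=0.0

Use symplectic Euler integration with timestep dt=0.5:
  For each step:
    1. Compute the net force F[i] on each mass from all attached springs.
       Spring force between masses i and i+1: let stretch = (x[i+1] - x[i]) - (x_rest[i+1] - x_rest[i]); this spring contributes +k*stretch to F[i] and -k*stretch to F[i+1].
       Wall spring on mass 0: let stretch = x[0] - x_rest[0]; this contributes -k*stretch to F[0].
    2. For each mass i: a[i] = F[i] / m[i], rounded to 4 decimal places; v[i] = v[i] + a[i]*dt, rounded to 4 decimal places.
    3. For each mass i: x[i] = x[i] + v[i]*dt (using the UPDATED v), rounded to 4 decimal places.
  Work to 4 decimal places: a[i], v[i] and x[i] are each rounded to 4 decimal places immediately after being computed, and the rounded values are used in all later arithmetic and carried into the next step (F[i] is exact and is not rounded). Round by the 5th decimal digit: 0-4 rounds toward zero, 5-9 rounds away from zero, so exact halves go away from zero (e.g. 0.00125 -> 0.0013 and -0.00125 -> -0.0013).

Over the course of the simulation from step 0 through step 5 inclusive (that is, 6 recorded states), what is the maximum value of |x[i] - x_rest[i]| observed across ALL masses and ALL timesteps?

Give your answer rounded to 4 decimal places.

Answer: 1.1250

Derivation:
Step 0: x=[4.0000 11.0000 15.0000] v=[0.0000 0.0000 0.0000]
Step 1: x=[4.7500 10.2500 15.2500] v=[1.5000 -1.5000 0.5000]
Step 2: x=[5.6875 9.3750 15.5000] v=[1.8750 -1.7500 0.5000]
Step 3: x=[6.1250 9.1094 15.4688] v=[0.8750 -0.5313 -0.0625]
Step 4: x=[5.7774 9.6875 15.0977] v=[-0.6953 1.1562 -0.7422]
Step 5: x=[4.9629 10.6407 14.6241] v=[-1.6290 1.9063 -0.9473]
Max displacement = 1.1250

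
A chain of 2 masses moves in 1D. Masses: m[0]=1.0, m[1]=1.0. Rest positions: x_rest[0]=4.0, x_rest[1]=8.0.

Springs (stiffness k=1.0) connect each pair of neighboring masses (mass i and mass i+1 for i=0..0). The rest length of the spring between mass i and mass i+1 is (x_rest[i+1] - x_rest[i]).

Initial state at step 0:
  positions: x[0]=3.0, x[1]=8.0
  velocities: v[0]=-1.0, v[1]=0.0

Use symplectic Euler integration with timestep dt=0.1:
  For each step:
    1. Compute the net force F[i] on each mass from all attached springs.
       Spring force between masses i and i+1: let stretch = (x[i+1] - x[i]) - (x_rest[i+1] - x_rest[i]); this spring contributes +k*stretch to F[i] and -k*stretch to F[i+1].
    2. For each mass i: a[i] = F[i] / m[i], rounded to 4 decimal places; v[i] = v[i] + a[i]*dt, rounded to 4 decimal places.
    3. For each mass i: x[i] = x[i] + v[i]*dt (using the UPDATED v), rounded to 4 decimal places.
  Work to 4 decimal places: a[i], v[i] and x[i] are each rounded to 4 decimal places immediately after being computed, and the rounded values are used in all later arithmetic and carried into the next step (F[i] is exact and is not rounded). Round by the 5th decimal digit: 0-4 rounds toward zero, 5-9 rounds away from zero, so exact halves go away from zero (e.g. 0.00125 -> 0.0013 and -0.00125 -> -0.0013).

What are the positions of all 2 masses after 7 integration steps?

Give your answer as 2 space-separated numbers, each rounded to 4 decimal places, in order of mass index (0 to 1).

Answer: 2.6091 7.6909

Derivation:
Step 0: x=[3.0000 8.0000] v=[-1.0000 0.0000]
Step 1: x=[2.9100 7.9900] v=[-0.9000 -0.1000]
Step 2: x=[2.8308 7.9692] v=[-0.7920 -0.2080]
Step 3: x=[2.7630 7.9370] v=[-0.6782 -0.3218]
Step 4: x=[2.7069 7.8931] v=[-0.5608 -0.4392]
Step 5: x=[2.6627 7.8373] v=[-0.4422 -0.5578]
Step 6: x=[2.6302 7.7698] v=[-0.3247 -0.6753]
Step 7: x=[2.6091 7.6909] v=[-0.2107 -0.7893]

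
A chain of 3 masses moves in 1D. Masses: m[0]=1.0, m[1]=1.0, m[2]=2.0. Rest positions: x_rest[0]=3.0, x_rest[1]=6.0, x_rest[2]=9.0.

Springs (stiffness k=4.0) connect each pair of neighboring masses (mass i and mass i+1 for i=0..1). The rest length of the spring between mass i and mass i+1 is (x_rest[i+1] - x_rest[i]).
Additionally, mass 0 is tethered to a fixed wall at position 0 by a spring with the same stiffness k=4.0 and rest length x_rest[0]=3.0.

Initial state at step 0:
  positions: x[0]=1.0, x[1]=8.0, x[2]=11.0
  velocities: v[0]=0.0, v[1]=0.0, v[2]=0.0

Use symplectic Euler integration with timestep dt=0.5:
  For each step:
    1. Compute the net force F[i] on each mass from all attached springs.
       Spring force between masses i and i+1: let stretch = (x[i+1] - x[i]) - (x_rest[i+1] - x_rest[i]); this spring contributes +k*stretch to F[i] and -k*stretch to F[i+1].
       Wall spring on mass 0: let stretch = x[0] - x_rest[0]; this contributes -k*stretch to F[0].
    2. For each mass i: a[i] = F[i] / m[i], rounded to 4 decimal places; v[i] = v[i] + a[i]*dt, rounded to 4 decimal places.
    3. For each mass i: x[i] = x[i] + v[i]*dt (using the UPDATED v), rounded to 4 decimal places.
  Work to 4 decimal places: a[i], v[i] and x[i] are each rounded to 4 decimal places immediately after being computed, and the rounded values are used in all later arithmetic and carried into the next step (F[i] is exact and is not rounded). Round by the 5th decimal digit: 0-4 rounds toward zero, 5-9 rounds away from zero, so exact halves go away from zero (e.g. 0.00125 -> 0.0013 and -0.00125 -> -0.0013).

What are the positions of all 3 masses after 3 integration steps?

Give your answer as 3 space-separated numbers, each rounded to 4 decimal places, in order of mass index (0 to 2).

Answer: 3.0000 8.0000 9.0000

Derivation:
Step 0: x=[1.0000 8.0000 11.0000] v=[0.0000 0.0000 0.0000]
Step 1: x=[7.0000 4.0000 11.0000] v=[12.0000 -8.0000 0.0000]
Step 2: x=[3.0000 10.0000 9.0000] v=[-8.0000 12.0000 -4.0000]
Step 3: x=[3.0000 8.0000 9.0000] v=[0.0000 -4.0000 0.0000]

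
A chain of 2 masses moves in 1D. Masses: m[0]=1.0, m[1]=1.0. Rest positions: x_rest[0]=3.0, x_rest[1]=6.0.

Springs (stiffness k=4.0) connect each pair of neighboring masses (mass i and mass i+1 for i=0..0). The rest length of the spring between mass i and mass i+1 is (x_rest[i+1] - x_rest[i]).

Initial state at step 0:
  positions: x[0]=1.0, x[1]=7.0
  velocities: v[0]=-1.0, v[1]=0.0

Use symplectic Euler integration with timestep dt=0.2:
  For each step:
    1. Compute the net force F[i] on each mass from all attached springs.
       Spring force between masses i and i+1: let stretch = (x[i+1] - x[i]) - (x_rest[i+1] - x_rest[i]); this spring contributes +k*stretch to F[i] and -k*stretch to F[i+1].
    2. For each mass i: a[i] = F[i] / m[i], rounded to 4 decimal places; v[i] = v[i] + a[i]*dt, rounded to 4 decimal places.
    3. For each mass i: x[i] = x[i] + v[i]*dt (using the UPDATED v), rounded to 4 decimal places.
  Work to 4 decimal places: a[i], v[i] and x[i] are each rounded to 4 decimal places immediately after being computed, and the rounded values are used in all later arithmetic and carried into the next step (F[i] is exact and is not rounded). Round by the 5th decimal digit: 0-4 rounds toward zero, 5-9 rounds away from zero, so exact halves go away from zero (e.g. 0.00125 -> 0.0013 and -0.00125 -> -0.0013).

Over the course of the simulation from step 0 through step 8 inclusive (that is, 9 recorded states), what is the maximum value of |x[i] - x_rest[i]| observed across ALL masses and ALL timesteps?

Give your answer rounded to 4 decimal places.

Answer: 2.5139

Derivation:
Step 0: x=[1.0000 7.0000] v=[-1.0000 0.0000]
Step 1: x=[1.2800 6.5200] v=[1.4000 -2.4000]
Step 2: x=[1.9184 5.6816] v=[3.1920 -4.1920]
Step 3: x=[2.6789 4.7211] v=[3.8026 -4.8026]
Step 4: x=[3.2862 3.9138] v=[3.0364 -4.0364]
Step 5: x=[3.5139 3.4861] v=[1.1385 -2.1385]
Step 6: x=[3.2572 3.5428] v=[-1.2837 0.2837]
Step 7: x=[2.5662 4.0338] v=[-3.4552 2.4552]
Step 8: x=[1.6300 4.7700] v=[-4.6811 3.6811]
Max displacement = 2.5139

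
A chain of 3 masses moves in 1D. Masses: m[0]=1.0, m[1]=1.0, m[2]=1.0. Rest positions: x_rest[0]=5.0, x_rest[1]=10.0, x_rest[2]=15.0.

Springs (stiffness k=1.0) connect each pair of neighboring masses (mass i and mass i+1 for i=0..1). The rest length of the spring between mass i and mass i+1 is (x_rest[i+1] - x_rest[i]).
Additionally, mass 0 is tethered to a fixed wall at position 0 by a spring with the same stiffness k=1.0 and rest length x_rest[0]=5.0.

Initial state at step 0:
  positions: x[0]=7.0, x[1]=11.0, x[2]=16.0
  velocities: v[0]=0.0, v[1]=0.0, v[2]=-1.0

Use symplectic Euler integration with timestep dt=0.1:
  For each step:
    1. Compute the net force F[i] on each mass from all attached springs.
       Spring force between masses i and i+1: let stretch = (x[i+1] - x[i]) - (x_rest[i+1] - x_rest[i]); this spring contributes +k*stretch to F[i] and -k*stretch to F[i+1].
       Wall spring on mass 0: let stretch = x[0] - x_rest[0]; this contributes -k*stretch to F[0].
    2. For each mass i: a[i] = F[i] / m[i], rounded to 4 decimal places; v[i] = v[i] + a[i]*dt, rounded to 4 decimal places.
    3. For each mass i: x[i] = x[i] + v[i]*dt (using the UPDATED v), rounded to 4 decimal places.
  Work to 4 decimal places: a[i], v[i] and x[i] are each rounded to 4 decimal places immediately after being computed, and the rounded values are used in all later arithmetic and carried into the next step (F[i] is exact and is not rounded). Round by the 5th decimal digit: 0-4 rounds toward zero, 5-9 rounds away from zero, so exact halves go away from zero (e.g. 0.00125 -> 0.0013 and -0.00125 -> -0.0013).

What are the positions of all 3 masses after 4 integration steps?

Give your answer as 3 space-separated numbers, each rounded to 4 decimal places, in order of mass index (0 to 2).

Answer: 6.7103 11.0829 15.6114

Derivation:
Step 0: x=[7.0000 11.0000 16.0000] v=[0.0000 0.0000 -1.0000]
Step 1: x=[6.9700 11.0100 15.9000] v=[-0.3000 0.1000 -1.0000]
Step 2: x=[6.9107 11.0285 15.8011] v=[-0.5930 0.1850 -0.9890]
Step 3: x=[6.8235 11.0536 15.7045] v=[-0.8723 0.2505 -0.9663]
Step 4: x=[6.7103 11.0829 15.6114] v=[-1.1316 0.2926 -0.9314]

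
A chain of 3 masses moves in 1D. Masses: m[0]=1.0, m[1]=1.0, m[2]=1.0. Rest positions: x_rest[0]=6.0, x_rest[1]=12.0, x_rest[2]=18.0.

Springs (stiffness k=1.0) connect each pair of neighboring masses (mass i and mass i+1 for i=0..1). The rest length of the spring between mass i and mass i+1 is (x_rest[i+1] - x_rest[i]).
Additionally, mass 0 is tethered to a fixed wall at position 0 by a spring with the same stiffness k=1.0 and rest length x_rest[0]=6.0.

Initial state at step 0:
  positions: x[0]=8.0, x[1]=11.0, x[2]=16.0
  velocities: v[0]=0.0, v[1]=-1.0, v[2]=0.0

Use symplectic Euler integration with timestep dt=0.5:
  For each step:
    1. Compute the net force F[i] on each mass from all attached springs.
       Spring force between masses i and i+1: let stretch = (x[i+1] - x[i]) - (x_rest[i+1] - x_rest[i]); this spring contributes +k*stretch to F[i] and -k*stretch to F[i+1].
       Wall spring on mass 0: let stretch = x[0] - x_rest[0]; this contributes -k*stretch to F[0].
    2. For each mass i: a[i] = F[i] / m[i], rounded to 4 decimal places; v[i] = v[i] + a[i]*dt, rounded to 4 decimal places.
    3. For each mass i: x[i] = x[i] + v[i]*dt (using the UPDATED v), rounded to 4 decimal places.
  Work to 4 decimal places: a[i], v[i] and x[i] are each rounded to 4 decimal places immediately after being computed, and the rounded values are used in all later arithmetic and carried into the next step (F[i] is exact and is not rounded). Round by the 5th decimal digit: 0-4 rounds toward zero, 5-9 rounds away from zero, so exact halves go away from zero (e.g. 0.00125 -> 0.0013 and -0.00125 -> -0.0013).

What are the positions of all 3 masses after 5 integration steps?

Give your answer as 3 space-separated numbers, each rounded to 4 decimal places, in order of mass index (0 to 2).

Step 0: x=[8.0000 11.0000 16.0000] v=[0.0000 -1.0000 0.0000]
Step 1: x=[6.7500 11.0000 16.2500] v=[-2.5000 0.0000 0.5000]
Step 2: x=[4.8750 11.2500 16.6875] v=[-3.7500 0.5000 0.8750]
Step 3: x=[3.3750 11.2657 17.2657] v=[-3.0000 0.0313 1.1563]
Step 4: x=[3.0039 10.8087 17.8439] v=[-0.7422 -0.9141 1.1563]
Step 5: x=[3.8331 10.1593 18.1633] v=[1.6583 -1.2989 0.6387]

Answer: 3.8331 10.1593 18.1633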